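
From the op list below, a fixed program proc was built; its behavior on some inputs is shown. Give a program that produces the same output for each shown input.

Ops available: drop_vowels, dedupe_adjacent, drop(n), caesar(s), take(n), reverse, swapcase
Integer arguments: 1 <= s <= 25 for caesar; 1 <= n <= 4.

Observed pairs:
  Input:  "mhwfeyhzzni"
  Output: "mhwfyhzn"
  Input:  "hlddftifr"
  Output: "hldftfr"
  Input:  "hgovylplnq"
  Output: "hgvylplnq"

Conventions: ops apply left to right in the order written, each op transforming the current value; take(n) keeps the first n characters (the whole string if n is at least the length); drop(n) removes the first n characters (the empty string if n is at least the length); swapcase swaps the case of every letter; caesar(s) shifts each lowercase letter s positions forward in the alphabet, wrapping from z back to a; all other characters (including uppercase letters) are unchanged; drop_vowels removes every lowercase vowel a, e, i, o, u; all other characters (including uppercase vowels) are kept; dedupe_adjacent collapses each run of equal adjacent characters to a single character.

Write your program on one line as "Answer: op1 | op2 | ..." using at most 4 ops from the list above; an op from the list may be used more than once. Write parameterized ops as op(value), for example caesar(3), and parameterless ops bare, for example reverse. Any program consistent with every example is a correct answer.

reverse | drop_vowels | reverse | dedupe_adjacent

Check, running the answer program on each example:
  "mhwfeyhzzni" -> "inzzhyefwhm" -> "nzzhyfwhm" -> "mhwfyhzzn" -> "mhwfyhzn"
  "hlddftifr" -> "rfitfddlh" -> "rftfddlh" -> "hlddftfr" -> "hldftfr"
  "hgovylplnq" -> "qnlplyvogh" -> "qnlplyvgh" -> "hgvylplnq" -> "hgvylplnq"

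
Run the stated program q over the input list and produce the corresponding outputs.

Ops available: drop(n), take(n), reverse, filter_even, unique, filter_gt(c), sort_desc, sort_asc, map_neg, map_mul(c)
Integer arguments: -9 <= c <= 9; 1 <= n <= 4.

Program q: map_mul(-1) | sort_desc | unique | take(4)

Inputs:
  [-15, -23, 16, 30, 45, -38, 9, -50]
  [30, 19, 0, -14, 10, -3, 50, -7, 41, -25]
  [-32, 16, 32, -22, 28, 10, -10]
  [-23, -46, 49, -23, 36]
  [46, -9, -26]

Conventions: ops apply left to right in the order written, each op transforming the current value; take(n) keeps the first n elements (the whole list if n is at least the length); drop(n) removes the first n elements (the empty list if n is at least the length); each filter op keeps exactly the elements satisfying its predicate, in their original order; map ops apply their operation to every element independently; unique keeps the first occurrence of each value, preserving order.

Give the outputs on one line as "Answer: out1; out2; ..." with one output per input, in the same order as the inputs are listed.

[50, 38, 23, 15]; [25, 14, 7, 3]; [32, 22, 10, -10]; [46, 23, -36, -49]; [26, 9, -46]

Execution, op by op:
  [-15, -23, 16, 30, 45, -38, 9, -50] -> [15, 23, -16, -30, -45, 38, -9, 50] -> [50, 38, 23, 15, -9, -16, -30, -45] -> [50, 38, 23, 15, -9, -16, -30, -45] -> [50, 38, 23, 15]
  [30, 19, 0, -14, 10, -3, 50, -7, 41, -25] -> [-30, -19, 0, 14, -10, 3, -50, 7, -41, 25] -> [25, 14, 7, 3, 0, -10, -19, -30, -41, -50] -> [25, 14, 7, 3, 0, -10, -19, -30, -41, -50] -> [25, 14, 7, 3]
  [-32, 16, 32, -22, 28, 10, -10] -> [32, -16, -32, 22, -28, -10, 10] -> [32, 22, 10, -10, -16, -28, -32] -> [32, 22, 10, -10, -16, -28, -32] -> [32, 22, 10, -10]
  [-23, -46, 49, -23, 36] -> [23, 46, -49, 23, -36] -> [46, 23, 23, -36, -49] -> [46, 23, -36, -49] -> [46, 23, -36, -49]
  [46, -9, -26] -> [-46, 9, 26] -> [26, 9, -46] -> [26, 9, -46] -> [26, 9, -46]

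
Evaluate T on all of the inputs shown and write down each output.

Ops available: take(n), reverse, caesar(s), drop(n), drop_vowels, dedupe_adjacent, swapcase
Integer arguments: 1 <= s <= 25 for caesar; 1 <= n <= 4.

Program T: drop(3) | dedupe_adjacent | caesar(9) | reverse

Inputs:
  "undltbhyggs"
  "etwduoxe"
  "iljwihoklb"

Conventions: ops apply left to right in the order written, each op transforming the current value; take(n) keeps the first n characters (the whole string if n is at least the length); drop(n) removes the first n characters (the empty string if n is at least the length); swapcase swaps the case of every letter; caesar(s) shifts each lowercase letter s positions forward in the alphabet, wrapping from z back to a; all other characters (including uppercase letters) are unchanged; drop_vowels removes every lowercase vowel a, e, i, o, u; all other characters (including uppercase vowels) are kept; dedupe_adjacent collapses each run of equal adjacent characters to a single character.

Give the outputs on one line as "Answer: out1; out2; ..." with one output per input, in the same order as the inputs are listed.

"bphqkcu"; "ngxdm"; "kutxqrf"

Execution, op by op:
  "undltbhyggs" -> "ltbhyggs" -> "ltbhygs" -> "uckqhpb" -> "bphqkcu"
  "etwduoxe" -> "duoxe" -> "duoxe" -> "mdxgn" -> "ngxdm"
  "iljwihoklb" -> "wihoklb" -> "wihoklb" -> "frqxtuk" -> "kutxqrf"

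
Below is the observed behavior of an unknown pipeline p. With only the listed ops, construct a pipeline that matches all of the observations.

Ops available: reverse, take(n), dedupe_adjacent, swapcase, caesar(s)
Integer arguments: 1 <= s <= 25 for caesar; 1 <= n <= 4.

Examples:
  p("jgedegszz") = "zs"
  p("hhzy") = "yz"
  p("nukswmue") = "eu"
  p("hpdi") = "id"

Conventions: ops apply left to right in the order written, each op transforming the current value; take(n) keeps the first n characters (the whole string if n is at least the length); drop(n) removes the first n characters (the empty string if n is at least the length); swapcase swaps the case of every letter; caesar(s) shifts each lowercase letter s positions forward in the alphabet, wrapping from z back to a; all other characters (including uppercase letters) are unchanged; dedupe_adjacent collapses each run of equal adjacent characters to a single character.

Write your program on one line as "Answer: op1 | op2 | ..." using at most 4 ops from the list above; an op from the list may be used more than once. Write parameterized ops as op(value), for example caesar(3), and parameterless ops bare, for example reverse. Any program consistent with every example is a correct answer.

dedupe_adjacent | reverse | take(3) | take(2)

Check, running the answer program on each example:
  "jgedegszz" -> "jgedegsz" -> "zsgedegj" -> "zsg" -> "zs"
  "hhzy" -> "hzy" -> "yzh" -> "yzh" -> "yz"
  "nukswmue" -> "nukswmue" -> "eumwskun" -> "eum" -> "eu"
  "hpdi" -> "hpdi" -> "idph" -> "idp" -> "id"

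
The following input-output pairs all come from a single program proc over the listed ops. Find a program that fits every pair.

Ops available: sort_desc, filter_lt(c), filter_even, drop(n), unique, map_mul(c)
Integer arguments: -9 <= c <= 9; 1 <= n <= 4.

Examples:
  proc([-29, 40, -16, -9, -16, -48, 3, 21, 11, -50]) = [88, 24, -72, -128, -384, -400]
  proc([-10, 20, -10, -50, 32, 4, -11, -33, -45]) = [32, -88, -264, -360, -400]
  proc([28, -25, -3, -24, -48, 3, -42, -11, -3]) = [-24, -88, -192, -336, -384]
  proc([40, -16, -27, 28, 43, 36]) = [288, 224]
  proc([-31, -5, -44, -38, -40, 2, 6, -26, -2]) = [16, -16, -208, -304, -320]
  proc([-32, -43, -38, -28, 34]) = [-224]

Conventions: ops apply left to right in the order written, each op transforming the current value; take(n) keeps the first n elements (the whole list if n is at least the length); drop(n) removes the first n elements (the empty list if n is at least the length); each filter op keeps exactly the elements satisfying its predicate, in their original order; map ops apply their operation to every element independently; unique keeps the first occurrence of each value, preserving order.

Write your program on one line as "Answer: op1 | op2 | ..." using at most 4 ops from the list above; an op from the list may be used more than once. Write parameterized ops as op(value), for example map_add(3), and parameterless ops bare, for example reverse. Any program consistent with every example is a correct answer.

drop(3) | sort_desc | map_mul(8) | drop(1)

Check, running the answer program on each example:
  [-29, 40, -16, -9, -16, -48, 3, 21, 11, -50] -> [-9, -16, -48, 3, 21, 11, -50] -> [21, 11, 3, -9, -16, -48, -50] -> [168, 88, 24, -72, -128, -384, -400] -> [88, 24, -72, -128, -384, -400]
  [-10, 20, -10, -50, 32, 4, -11, -33, -45] -> [-50, 32, 4, -11, -33, -45] -> [32, 4, -11, -33, -45, -50] -> [256, 32, -88, -264, -360, -400] -> [32, -88, -264, -360, -400]
  [28, -25, -3, -24, -48, 3, -42, -11, -3] -> [-24, -48, 3, -42, -11, -3] -> [3, -3, -11, -24, -42, -48] -> [24, -24, -88, -192, -336, -384] -> [-24, -88, -192, -336, -384]
  [40, -16, -27, 28, 43, 36] -> [28, 43, 36] -> [43, 36, 28] -> [344, 288, 224] -> [288, 224]
  [-31, -5, -44, -38, -40, 2, 6, -26, -2] -> [-38, -40, 2, 6, -26, -2] -> [6, 2, -2, -26, -38, -40] -> [48, 16, -16, -208, -304, -320] -> [16, -16, -208, -304, -320]
  [-32, -43, -38, -28, 34] -> [-28, 34] -> [34, -28] -> [272, -224] -> [-224]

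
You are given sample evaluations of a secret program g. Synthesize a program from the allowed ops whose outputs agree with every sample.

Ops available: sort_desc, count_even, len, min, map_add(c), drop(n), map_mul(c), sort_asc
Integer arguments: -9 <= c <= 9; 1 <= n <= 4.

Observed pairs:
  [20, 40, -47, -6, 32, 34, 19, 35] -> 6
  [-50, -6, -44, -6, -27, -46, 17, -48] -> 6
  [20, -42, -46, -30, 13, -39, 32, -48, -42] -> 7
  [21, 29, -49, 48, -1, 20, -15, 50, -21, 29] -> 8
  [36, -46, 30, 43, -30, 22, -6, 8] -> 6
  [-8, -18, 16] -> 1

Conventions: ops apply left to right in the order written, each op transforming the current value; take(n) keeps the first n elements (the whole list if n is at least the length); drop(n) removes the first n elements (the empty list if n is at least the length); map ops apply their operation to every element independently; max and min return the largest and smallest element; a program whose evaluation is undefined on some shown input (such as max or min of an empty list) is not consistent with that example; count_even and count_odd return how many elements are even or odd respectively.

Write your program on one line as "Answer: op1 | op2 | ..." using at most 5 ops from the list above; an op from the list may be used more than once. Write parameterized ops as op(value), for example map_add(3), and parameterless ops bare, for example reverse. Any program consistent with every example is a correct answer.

drop(2) | sort_asc | sort_desc | len

Check, running the answer program on each example:
  [20, 40, -47, -6, 32, 34, 19, 35] -> [-47, -6, 32, 34, 19, 35] -> [-47, -6, 19, 32, 34, 35] -> [35, 34, 32, 19, -6, -47] -> 6
  [-50, -6, -44, -6, -27, -46, 17, -48] -> [-44, -6, -27, -46, 17, -48] -> [-48, -46, -44, -27, -6, 17] -> [17, -6, -27, -44, -46, -48] -> 6
  [20, -42, -46, -30, 13, -39, 32, -48, -42] -> [-46, -30, 13, -39, 32, -48, -42] -> [-48, -46, -42, -39, -30, 13, 32] -> [32, 13, -30, -39, -42, -46, -48] -> 7
  [21, 29, -49, 48, -1, 20, -15, 50, -21, 29] -> [-49, 48, -1, 20, -15, 50, -21, 29] -> [-49, -21, -15, -1, 20, 29, 48, 50] -> [50, 48, 29, 20, -1, -15, -21, -49] -> 8
  [36, -46, 30, 43, -30, 22, -6, 8] -> [30, 43, -30, 22, -6, 8] -> [-30, -6, 8, 22, 30, 43] -> [43, 30, 22, 8, -6, -30] -> 6
  [-8, -18, 16] -> [16] -> [16] -> [16] -> 1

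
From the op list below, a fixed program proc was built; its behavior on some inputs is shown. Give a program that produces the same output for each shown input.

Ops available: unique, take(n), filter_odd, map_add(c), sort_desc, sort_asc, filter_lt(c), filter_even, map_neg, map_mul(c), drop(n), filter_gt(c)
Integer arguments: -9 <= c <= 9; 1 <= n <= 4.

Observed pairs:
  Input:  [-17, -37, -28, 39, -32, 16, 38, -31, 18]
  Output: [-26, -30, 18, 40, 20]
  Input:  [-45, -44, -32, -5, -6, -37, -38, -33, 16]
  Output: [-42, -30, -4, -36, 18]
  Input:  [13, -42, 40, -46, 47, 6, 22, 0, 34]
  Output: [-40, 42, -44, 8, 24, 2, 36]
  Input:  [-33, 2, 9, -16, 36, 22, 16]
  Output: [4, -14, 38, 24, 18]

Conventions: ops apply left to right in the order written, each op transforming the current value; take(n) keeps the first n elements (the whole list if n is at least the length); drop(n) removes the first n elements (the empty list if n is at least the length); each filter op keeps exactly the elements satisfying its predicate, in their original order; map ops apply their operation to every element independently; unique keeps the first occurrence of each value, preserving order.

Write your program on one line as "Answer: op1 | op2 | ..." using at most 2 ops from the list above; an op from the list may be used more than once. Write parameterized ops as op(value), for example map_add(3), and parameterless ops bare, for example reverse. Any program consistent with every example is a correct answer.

map_add(2) | filter_even

Check, running the answer program on each example:
  [-17, -37, -28, 39, -32, 16, 38, -31, 18] -> [-15, -35, -26, 41, -30, 18, 40, -29, 20] -> [-26, -30, 18, 40, 20]
  [-45, -44, -32, -5, -6, -37, -38, -33, 16] -> [-43, -42, -30, -3, -4, -35, -36, -31, 18] -> [-42, -30, -4, -36, 18]
  [13, -42, 40, -46, 47, 6, 22, 0, 34] -> [15, -40, 42, -44, 49, 8, 24, 2, 36] -> [-40, 42, -44, 8, 24, 2, 36]
  [-33, 2, 9, -16, 36, 22, 16] -> [-31, 4, 11, -14, 38, 24, 18] -> [4, -14, 38, 24, 18]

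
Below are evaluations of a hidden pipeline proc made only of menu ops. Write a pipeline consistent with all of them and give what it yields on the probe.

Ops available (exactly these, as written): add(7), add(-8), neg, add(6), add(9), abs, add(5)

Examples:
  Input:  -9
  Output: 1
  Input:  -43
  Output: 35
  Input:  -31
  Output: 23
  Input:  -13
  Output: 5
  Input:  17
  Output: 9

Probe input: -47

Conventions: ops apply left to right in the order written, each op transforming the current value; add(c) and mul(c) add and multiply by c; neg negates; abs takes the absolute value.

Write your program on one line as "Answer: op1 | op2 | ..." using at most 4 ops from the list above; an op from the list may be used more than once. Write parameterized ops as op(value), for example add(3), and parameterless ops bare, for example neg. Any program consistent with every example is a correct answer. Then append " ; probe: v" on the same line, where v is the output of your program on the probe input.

neg | abs | add(-8) ; probe: 39

Check, running the answer program on each example:
  -9 -> 9 -> 9 -> 1
  -43 -> 43 -> 43 -> 35
  -31 -> 31 -> 31 -> 23
  -13 -> 13 -> 13 -> 5
  17 -> -17 -> 17 -> 9
  probe: -47 -> 47 -> 47 -> 39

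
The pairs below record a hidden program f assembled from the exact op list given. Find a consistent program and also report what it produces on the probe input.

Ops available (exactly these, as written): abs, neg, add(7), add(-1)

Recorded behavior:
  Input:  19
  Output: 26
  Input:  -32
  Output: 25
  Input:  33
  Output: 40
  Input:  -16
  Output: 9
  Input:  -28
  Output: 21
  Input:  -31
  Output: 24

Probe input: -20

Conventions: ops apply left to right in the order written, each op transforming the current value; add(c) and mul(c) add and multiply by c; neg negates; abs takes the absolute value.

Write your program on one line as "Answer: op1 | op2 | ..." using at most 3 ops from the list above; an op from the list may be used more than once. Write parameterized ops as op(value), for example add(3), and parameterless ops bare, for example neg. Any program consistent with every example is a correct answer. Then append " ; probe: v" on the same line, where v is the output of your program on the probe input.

add(7) | abs ; probe: 13

Check, running the answer program on each example:
  19 -> 26 -> 26
  -32 -> -25 -> 25
  33 -> 40 -> 40
  -16 -> -9 -> 9
  -28 -> -21 -> 21
  -31 -> -24 -> 24
  probe: -20 -> -13 -> 13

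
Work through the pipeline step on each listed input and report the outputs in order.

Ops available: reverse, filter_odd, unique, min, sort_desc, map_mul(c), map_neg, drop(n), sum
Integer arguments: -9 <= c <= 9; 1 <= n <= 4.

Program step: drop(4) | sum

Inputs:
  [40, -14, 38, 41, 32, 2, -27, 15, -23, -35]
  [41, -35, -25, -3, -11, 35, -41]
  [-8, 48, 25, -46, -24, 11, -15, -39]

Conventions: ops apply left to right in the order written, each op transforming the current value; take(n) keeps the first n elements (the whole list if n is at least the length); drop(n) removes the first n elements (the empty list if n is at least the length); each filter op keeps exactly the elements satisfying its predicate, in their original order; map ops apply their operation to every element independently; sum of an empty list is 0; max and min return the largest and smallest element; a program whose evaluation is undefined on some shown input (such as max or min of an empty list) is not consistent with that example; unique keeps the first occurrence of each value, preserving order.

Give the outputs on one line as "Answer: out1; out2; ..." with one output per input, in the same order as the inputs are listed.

Execution, op by op:
  [40, -14, 38, 41, 32, 2, -27, 15, -23, -35] -> [32, 2, -27, 15, -23, -35] -> -36
  [41, -35, -25, -3, -11, 35, -41] -> [-11, 35, -41] -> -17
  [-8, 48, 25, -46, -24, 11, -15, -39] -> [-24, 11, -15, -39] -> -67

-36; -17; -67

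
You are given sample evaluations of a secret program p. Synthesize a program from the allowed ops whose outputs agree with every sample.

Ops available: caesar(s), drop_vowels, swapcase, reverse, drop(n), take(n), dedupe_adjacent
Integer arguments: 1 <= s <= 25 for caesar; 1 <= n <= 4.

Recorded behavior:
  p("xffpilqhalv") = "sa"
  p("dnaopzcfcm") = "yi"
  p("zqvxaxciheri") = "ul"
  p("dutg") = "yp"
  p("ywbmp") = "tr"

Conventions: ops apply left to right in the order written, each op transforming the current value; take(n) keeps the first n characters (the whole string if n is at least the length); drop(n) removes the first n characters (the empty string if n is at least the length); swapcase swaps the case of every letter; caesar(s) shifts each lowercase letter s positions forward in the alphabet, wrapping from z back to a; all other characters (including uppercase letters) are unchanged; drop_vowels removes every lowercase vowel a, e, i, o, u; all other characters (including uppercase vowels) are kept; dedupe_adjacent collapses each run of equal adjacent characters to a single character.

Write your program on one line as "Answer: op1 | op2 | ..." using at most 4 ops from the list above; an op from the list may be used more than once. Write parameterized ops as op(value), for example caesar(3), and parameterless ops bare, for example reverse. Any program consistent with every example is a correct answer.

dedupe_adjacent | caesar(12) | take(2) | caesar(9)

Check, running the answer program on each example:
  "xffpilqhalv" -> "xfpilqhalv" -> "jrbuxctmxh" -> "jr" -> "sa"
  "dnaopzcfcm" -> "dnaopzcfcm" -> "pzmabloroy" -> "pz" -> "yi"
  "zqvxaxciheri" -> "zqvxaxciheri" -> "lchjmjoutqdu" -> "lc" -> "ul"
  "dutg" -> "dutg" -> "pgfs" -> "pg" -> "yp"
  "ywbmp" -> "ywbmp" -> "kinyb" -> "ki" -> "tr"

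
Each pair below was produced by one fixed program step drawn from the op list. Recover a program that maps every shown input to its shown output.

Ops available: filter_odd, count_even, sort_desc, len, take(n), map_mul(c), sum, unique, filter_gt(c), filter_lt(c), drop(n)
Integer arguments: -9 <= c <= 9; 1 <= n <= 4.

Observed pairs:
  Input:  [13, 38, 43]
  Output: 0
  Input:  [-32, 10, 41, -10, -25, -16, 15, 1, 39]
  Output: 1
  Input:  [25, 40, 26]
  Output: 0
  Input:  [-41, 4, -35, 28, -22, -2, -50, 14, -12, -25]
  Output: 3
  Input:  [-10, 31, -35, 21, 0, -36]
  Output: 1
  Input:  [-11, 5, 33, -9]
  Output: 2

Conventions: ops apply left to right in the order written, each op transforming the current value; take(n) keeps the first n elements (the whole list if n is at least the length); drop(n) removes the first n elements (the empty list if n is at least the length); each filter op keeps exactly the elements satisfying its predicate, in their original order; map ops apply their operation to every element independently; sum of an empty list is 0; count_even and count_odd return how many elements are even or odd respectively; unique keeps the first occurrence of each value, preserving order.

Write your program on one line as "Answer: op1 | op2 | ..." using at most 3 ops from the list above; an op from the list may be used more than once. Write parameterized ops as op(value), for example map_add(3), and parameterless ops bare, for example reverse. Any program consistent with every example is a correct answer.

filter_odd | filter_lt(-7) | len

Check, running the answer program on each example:
  [13, 38, 43] -> [13, 43] -> [] -> 0
  [-32, 10, 41, -10, -25, -16, 15, 1, 39] -> [41, -25, 15, 1, 39] -> [-25] -> 1
  [25, 40, 26] -> [25] -> [] -> 0
  [-41, 4, -35, 28, -22, -2, -50, 14, -12, -25] -> [-41, -35, -25] -> [-41, -35, -25] -> 3
  [-10, 31, -35, 21, 0, -36] -> [31, -35, 21] -> [-35] -> 1
  [-11, 5, 33, -9] -> [-11, 5, 33, -9] -> [-11, -9] -> 2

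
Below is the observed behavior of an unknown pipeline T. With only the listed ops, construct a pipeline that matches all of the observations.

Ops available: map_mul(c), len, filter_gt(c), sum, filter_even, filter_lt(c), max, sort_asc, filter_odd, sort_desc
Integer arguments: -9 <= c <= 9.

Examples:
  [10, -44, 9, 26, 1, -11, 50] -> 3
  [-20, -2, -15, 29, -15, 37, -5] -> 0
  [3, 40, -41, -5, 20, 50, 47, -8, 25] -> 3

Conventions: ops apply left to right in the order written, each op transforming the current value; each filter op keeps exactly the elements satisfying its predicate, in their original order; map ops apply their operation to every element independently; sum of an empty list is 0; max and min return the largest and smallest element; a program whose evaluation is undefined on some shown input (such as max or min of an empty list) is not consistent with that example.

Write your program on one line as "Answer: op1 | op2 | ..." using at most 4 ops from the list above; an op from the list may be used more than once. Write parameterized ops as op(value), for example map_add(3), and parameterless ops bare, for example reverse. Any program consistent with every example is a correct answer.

filter_even | filter_gt(-1) | sort_asc | len

Check, running the answer program on each example:
  [10, -44, 9, 26, 1, -11, 50] -> [10, -44, 26, 50] -> [10, 26, 50] -> [10, 26, 50] -> 3
  [-20, -2, -15, 29, -15, 37, -5] -> [-20, -2] -> [] -> [] -> 0
  [3, 40, -41, -5, 20, 50, 47, -8, 25] -> [40, 20, 50, -8] -> [40, 20, 50] -> [20, 40, 50] -> 3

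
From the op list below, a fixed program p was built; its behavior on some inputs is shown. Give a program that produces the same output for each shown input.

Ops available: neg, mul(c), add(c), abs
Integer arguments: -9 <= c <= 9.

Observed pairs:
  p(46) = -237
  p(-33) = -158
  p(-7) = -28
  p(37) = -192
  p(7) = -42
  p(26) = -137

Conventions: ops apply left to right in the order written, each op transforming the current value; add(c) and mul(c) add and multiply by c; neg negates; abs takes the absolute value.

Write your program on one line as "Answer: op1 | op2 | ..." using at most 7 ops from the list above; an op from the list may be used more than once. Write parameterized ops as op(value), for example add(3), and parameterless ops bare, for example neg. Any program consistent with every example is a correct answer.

neg | mul(-5) | add(7) | neg | abs | neg

Check, running the answer program on each example:
  46 -> -46 -> 230 -> 237 -> -237 -> 237 -> -237
  -33 -> 33 -> -165 -> -158 -> 158 -> 158 -> -158
  -7 -> 7 -> -35 -> -28 -> 28 -> 28 -> -28
  37 -> -37 -> 185 -> 192 -> -192 -> 192 -> -192
  7 -> -7 -> 35 -> 42 -> -42 -> 42 -> -42
  26 -> -26 -> 130 -> 137 -> -137 -> 137 -> -137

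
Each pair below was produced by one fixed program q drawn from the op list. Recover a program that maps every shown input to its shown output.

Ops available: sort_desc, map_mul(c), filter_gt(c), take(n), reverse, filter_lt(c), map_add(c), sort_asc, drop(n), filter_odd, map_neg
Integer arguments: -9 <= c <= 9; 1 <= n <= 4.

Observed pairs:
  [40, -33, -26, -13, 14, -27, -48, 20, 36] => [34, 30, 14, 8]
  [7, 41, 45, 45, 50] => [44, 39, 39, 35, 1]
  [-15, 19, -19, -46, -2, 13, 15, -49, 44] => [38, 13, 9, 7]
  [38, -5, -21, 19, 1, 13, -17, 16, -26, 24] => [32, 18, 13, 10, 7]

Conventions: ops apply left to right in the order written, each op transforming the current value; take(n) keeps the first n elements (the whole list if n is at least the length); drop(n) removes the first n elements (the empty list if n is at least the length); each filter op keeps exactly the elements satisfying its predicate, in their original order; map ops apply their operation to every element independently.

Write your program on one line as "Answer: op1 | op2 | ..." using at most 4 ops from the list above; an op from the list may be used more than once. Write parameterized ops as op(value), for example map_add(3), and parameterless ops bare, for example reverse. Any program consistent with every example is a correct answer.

filter_gt(5) | sort_asc | sort_desc | map_add(-6)

Check, running the answer program on each example:
  [40, -33, -26, -13, 14, -27, -48, 20, 36] -> [40, 14, 20, 36] -> [14, 20, 36, 40] -> [40, 36, 20, 14] -> [34, 30, 14, 8]
  [7, 41, 45, 45, 50] -> [7, 41, 45, 45, 50] -> [7, 41, 45, 45, 50] -> [50, 45, 45, 41, 7] -> [44, 39, 39, 35, 1]
  [-15, 19, -19, -46, -2, 13, 15, -49, 44] -> [19, 13, 15, 44] -> [13, 15, 19, 44] -> [44, 19, 15, 13] -> [38, 13, 9, 7]
  [38, -5, -21, 19, 1, 13, -17, 16, -26, 24] -> [38, 19, 13, 16, 24] -> [13, 16, 19, 24, 38] -> [38, 24, 19, 16, 13] -> [32, 18, 13, 10, 7]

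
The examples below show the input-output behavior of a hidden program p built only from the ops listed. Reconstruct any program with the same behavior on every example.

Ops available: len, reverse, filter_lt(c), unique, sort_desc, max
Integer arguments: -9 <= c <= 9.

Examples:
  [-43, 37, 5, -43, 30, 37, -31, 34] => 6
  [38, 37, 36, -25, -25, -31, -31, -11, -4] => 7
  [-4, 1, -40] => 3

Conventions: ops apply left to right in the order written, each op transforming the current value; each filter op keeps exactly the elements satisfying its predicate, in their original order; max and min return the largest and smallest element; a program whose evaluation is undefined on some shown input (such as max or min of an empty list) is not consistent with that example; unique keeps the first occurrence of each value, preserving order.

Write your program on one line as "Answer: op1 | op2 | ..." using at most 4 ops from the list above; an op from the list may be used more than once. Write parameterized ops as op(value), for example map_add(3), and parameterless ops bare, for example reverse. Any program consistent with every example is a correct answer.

unique | reverse | sort_desc | len

Check, running the answer program on each example:
  [-43, 37, 5, -43, 30, 37, -31, 34] -> [-43, 37, 5, 30, -31, 34] -> [34, -31, 30, 5, 37, -43] -> [37, 34, 30, 5, -31, -43] -> 6
  [38, 37, 36, -25, -25, -31, -31, -11, -4] -> [38, 37, 36, -25, -31, -11, -4] -> [-4, -11, -31, -25, 36, 37, 38] -> [38, 37, 36, -4, -11, -25, -31] -> 7
  [-4, 1, -40] -> [-4, 1, -40] -> [-40, 1, -4] -> [1, -4, -40] -> 3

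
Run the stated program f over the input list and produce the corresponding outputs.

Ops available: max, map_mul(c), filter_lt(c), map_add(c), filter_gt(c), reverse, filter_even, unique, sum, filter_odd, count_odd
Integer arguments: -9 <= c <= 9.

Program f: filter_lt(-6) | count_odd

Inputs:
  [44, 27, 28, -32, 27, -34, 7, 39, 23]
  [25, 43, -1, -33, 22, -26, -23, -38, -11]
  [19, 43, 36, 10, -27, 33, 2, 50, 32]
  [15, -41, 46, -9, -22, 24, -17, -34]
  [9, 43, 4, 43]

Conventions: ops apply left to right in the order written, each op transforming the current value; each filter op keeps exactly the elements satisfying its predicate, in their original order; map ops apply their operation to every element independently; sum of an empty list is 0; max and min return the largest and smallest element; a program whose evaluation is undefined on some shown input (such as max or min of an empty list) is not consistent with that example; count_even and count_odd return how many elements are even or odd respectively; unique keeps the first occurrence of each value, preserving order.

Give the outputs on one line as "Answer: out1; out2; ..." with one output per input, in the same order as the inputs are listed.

0; 3; 1; 3; 0

Execution, op by op:
  [44, 27, 28, -32, 27, -34, 7, 39, 23] -> [-32, -34] -> 0
  [25, 43, -1, -33, 22, -26, -23, -38, -11] -> [-33, -26, -23, -38, -11] -> 3
  [19, 43, 36, 10, -27, 33, 2, 50, 32] -> [-27] -> 1
  [15, -41, 46, -9, -22, 24, -17, -34] -> [-41, -9, -22, -17, -34] -> 3
  [9, 43, 4, 43] -> [] -> 0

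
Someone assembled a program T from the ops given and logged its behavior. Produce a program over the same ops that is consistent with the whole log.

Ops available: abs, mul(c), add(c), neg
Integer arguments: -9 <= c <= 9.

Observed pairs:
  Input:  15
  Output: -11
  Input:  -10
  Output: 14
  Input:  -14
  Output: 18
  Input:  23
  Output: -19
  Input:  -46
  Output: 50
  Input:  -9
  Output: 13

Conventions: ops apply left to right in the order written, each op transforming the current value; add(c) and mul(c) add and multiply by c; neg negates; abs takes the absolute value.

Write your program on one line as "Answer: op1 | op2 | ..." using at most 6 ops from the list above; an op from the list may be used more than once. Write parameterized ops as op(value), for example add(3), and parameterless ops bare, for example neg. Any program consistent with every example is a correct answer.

add(5) | add(3) | neg | add(4) | add(8)

Check, running the answer program on each example:
  15 -> 20 -> 23 -> -23 -> -19 -> -11
  -10 -> -5 -> -2 -> 2 -> 6 -> 14
  -14 -> -9 -> -6 -> 6 -> 10 -> 18
  23 -> 28 -> 31 -> -31 -> -27 -> -19
  -46 -> -41 -> -38 -> 38 -> 42 -> 50
  -9 -> -4 -> -1 -> 1 -> 5 -> 13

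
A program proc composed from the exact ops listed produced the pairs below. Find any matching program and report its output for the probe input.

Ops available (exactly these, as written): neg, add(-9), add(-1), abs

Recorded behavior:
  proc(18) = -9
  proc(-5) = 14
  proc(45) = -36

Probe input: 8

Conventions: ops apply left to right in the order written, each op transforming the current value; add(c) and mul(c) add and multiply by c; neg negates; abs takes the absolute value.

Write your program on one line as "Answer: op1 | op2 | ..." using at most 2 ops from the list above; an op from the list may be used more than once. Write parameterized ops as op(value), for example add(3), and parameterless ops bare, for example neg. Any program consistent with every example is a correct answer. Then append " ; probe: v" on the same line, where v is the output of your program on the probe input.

add(-9) | neg ; probe: 1

Check, running the answer program on each example:
  18 -> 9 -> -9
  -5 -> -14 -> 14
  45 -> 36 -> -36
  probe: 8 -> -1 -> 1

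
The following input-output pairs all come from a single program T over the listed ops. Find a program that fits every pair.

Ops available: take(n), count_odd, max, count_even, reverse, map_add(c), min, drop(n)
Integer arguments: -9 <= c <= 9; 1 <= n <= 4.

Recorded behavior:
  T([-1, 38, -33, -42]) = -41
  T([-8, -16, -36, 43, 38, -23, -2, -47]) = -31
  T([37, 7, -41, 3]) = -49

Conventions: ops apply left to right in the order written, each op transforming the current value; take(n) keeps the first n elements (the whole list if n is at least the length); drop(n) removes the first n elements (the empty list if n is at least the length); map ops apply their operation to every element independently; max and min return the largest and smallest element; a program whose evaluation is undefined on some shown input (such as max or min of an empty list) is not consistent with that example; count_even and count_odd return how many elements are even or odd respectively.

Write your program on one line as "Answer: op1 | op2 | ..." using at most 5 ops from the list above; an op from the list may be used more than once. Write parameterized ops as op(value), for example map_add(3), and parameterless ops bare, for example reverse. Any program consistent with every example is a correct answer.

reverse | drop(1) | take(2) | map_add(-8) | min

Check, running the answer program on each example:
  [-1, 38, -33, -42] -> [-42, -33, 38, -1] -> [-33, 38, -1] -> [-33, 38] -> [-41, 30] -> -41
  [-8, -16, -36, 43, 38, -23, -2, -47] -> [-47, -2, -23, 38, 43, -36, -16, -8] -> [-2, -23, 38, 43, -36, -16, -8] -> [-2, -23] -> [-10, -31] -> -31
  [37, 7, -41, 3] -> [3, -41, 7, 37] -> [-41, 7, 37] -> [-41, 7] -> [-49, -1] -> -49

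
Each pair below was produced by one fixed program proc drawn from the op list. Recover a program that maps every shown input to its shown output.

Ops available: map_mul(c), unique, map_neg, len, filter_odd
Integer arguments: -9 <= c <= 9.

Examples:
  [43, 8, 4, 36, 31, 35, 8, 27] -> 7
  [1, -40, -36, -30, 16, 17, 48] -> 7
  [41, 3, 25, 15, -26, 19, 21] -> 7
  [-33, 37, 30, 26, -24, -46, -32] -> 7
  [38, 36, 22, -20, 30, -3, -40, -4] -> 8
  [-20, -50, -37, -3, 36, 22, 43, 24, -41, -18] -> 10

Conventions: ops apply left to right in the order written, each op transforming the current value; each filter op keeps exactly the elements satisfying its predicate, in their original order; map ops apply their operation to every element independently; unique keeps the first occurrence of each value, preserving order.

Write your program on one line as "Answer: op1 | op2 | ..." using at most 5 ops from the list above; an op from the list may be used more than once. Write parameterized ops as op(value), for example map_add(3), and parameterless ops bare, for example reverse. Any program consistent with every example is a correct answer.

map_neg | unique | map_neg | len

Check, running the answer program on each example:
  [43, 8, 4, 36, 31, 35, 8, 27] -> [-43, -8, -4, -36, -31, -35, -8, -27] -> [-43, -8, -4, -36, -31, -35, -27] -> [43, 8, 4, 36, 31, 35, 27] -> 7
  [1, -40, -36, -30, 16, 17, 48] -> [-1, 40, 36, 30, -16, -17, -48] -> [-1, 40, 36, 30, -16, -17, -48] -> [1, -40, -36, -30, 16, 17, 48] -> 7
  [41, 3, 25, 15, -26, 19, 21] -> [-41, -3, -25, -15, 26, -19, -21] -> [-41, -3, -25, -15, 26, -19, -21] -> [41, 3, 25, 15, -26, 19, 21] -> 7
  [-33, 37, 30, 26, -24, -46, -32] -> [33, -37, -30, -26, 24, 46, 32] -> [33, -37, -30, -26, 24, 46, 32] -> [-33, 37, 30, 26, -24, -46, -32] -> 7
  [38, 36, 22, -20, 30, -3, -40, -4] -> [-38, -36, -22, 20, -30, 3, 40, 4] -> [-38, -36, -22, 20, -30, 3, 40, 4] -> [38, 36, 22, -20, 30, -3, -40, -4] -> 8
  [-20, -50, -37, -3, 36, 22, 43, 24, -41, -18] -> [20, 50, 37, 3, -36, -22, -43, -24, 41, 18] -> [20, 50, 37, 3, -36, -22, -43, -24, 41, 18] -> [-20, -50, -37, -3, 36, 22, 43, 24, -41, -18] -> 10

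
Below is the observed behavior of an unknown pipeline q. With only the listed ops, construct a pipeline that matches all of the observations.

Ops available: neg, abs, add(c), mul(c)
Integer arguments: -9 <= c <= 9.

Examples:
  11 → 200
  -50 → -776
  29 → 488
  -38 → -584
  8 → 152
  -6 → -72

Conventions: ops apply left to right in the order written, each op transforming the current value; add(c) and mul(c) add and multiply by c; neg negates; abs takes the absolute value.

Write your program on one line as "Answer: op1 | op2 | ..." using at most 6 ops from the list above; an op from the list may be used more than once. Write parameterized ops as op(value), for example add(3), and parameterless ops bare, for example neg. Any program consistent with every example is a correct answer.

mul(2) | add(3) | neg | mul(8) | neg

Check, running the answer program on each example:
  11 -> 22 -> 25 -> -25 -> -200 -> 200
  -50 -> -100 -> -97 -> 97 -> 776 -> -776
  29 -> 58 -> 61 -> -61 -> -488 -> 488
  -38 -> -76 -> -73 -> 73 -> 584 -> -584
  8 -> 16 -> 19 -> -19 -> -152 -> 152
  -6 -> -12 -> -9 -> 9 -> 72 -> -72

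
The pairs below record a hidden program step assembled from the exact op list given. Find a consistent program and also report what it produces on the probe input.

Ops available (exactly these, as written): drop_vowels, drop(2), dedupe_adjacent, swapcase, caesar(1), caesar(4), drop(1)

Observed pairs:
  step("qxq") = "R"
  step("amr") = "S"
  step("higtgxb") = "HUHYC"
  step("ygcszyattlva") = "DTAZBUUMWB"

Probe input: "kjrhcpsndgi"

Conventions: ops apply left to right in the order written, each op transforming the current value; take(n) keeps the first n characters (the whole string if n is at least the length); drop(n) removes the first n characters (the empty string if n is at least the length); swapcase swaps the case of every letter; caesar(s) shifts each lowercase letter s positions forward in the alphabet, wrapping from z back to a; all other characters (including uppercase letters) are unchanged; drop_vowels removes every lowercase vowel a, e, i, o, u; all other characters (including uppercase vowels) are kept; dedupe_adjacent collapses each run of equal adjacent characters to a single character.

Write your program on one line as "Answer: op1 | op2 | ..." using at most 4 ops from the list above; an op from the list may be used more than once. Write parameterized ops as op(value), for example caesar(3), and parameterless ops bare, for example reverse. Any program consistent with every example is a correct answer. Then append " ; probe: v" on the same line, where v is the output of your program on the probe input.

drop(2) | caesar(1) | swapcase ; probe: "SIDQTOEHJ"

Check, running the answer program on each example:
  "qxq" -> "q" -> "r" -> "R"
  "amr" -> "r" -> "s" -> "S"
  "higtgxb" -> "gtgxb" -> "huhyc" -> "HUHYC"
  "ygcszyattlva" -> "cszyattlva" -> "dtazbuumwb" -> "DTAZBUUMWB"
  probe: "kjrhcpsndgi" -> "rhcpsndgi" -> "sidqtoehj" -> "SIDQTOEHJ"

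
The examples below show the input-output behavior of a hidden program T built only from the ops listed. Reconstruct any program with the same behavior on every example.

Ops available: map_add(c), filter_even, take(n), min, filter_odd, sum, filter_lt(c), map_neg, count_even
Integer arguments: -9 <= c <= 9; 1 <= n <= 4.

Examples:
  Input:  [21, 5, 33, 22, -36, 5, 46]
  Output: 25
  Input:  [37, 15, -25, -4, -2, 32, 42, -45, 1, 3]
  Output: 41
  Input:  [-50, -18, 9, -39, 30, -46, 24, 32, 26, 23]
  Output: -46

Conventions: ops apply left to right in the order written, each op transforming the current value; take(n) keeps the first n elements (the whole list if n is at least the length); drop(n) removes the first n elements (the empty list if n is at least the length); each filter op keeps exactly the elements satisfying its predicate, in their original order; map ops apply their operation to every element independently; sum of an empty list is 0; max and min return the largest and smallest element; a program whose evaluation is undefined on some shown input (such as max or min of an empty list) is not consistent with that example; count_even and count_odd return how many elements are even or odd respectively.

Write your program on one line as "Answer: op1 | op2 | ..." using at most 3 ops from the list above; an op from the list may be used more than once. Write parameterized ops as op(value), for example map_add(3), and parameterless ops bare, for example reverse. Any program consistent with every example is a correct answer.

map_add(4) | take(1) | sum

Check, running the answer program on each example:
  [21, 5, 33, 22, -36, 5, 46] -> [25, 9, 37, 26, -32, 9, 50] -> [25] -> 25
  [37, 15, -25, -4, -2, 32, 42, -45, 1, 3] -> [41, 19, -21, 0, 2, 36, 46, -41, 5, 7] -> [41] -> 41
  [-50, -18, 9, -39, 30, -46, 24, 32, 26, 23] -> [-46, -14, 13, -35, 34, -42, 28, 36, 30, 27] -> [-46] -> -46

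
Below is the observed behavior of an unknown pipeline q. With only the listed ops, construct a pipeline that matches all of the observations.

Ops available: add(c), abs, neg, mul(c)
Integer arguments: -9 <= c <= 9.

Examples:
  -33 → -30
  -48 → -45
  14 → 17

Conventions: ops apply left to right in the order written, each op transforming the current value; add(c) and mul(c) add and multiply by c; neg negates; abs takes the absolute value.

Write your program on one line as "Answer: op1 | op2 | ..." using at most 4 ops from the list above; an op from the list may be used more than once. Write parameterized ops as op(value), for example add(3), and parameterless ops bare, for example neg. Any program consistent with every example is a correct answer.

neg | add(-3) | neg

Check, running the answer program on each example:
  -33 -> 33 -> 30 -> -30
  -48 -> 48 -> 45 -> -45
  14 -> -14 -> -17 -> 17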